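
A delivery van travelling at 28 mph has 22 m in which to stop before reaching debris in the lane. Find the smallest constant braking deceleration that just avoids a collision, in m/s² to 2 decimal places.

Required deceleration ≈ 3.56 m/s²

28 mph × 0.44704 = 12.5171 m/s.
v² = 2a·d ⇒ a = v²/(2d) = 12.5171² / (2 × 22.000) = 156.678 / 44.000 = 3.5609 m/s².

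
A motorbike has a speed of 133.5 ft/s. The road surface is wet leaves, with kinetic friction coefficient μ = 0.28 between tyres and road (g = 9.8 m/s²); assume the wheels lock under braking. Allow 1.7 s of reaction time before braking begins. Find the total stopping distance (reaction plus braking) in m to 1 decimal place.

Total stopping distance ≈ 370.9 m

133.5 ft/s × 0.3048 = 40.6908 m/s.
a = μg = 0.28 × 9.8 = 2.744 m/s².
Reaction distance = v·t_r = 40.6908 × 1.7 = 69.174 m.
Braking distance = v²/(2a) = 40.6908² / (2 × 2.744) = 1655.741 / 5.488 = 301.702 m.
Total = 69.174 + 301.702 = 370.876 m.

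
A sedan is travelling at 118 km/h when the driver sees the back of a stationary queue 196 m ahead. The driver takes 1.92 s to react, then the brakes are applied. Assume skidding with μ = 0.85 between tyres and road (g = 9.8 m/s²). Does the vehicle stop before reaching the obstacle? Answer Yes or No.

118 km/h ÷ 3.6 = 32.7778 m/s.
a = μg = 0.85 × 9.8 = 8.330 m/s².
Reaction distance = 32.7778 × 1.92 = 62.933 m.
Braking distance = v²/(2a) = 1074.384 / 16.660 = 64.489 m.
Total stopping distance = 62.933 + 64.489 = 127.422 m, vs 196 m available — it stops with 196 − 127.422 = 68.578 m to spare.

Yes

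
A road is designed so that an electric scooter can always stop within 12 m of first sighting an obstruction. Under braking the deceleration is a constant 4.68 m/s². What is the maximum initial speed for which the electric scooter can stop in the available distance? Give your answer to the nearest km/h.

Maximum speed ≈ 38 km/h

v²/(2a) = d ⇒ v = √(2 × 4.680 × 12) = √112.32 = 10.5981 m/s.
10.5981 m/s × 3.6 = 38.153 km/h.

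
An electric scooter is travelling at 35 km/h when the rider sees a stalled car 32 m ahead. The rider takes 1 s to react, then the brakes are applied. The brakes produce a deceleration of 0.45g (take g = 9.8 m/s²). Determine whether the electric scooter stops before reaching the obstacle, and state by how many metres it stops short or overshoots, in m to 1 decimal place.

35 km/h ÷ 3.6 = 9.7222 m/s.
a = 0.45 × 9.8 = 4.410 m/s².
Reaction distance = 9.7222 × 1 = 9.722 m.
Braking distance = v²/(2a) = 94.521 / 8.820 = 10.717 m.
Total stopping distance = 9.722 + 10.717 = 20.439 m, vs 32 m available — it stops with 32 − 20.439 = 11.561 m to spare.

Yes — it stops 11.6 m short of the obstacle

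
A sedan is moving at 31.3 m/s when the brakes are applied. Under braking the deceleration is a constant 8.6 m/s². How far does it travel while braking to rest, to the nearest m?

Braking distance = v²/(2a) = 31.3000² / (2 × 8.600) = 979.690 / 17.200 = 56.959 m.

Braking distance ≈ 57 m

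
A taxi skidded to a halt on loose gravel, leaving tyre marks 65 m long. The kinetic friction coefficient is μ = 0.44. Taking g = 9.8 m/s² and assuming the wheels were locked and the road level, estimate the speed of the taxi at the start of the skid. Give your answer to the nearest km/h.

Initial speed ≈ 85 km/h

Deceleration a = μg = 0.44 × 9.8 = 4.312 m/s².
v = √(2a·d) = √(2 × 4.312 × 65) = √560.560 = 23.6761 m/s.
= 23.6761 × 3.6 = 85.234 km/h.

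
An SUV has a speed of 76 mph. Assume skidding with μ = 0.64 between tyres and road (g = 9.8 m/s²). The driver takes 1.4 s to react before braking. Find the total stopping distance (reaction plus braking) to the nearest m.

76 mph × 0.44704 = 33.9750 m/s.
a = μg = 0.64 × 9.8 = 6.272 m/s².
Reaction distance = v·t_r = 33.9750 × 1.4 = 47.565 m.
Braking distance = v²/(2a) = 33.9750² / (2 × 6.272) = 1154.301 / 12.544 = 92.020 m.
Total = 47.565 + 92.020 = 139.585 m.

Total stopping distance ≈ 140 m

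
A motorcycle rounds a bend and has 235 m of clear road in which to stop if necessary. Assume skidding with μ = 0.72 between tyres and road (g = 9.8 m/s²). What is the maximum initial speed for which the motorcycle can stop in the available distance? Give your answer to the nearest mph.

a = μg = 0.72 × 9.8 = 7.056 m/s².
v²/(2a) = d ⇒ v = √(2 × 7.056 × 235) = √3316.32 = 57.5875 m/s.
57.5875 m/s ÷ 0.44704 = 128.820 mph.

Maximum speed ≈ 129 mph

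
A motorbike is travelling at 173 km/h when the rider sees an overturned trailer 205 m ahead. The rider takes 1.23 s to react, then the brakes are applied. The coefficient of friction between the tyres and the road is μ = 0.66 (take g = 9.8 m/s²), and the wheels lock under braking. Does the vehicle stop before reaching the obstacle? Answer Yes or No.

No

173 km/h ÷ 3.6 = 48.0556 m/s.
a = μg = 0.66 × 9.8 = 6.468 m/s².
Reaction distance = 48.0556 × 1.23 = 59.108 m.
Braking distance = v²/(2a) = 2309.341 / 12.936 = 178.520 m.
Total stopping distance = 59.108 + 178.520 = 237.628 m, vs 205 m available — it cannot stop in time and overshoots by 237.628 − 205 = 32.628 m.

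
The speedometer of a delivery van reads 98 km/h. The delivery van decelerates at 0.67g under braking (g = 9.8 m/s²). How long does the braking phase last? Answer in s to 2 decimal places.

Braking time ≈ 4.15 s

98 km/h ÷ 3.6 = 27.2222 m/s.
a = 0.67 × 9.8 = 6.566 m/s².
Braking time = v/a = 27.2222 / 6.566 = 4.146 s.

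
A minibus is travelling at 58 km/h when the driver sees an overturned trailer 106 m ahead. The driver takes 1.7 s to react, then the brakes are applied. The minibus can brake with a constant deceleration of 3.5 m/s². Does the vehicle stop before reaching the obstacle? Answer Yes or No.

Yes

58 km/h ÷ 3.6 = 16.1111 m/s.
Reaction distance = 16.1111 × 1.7 = 27.389 m.
Braking distance = v²/(2a) = 259.568 / 7.000 = 37.081 m.
Total stopping distance = 27.389 + 37.081 = 64.470 m, vs 106 m available — it stops with 106 − 64.470 = 41.530 m to spare.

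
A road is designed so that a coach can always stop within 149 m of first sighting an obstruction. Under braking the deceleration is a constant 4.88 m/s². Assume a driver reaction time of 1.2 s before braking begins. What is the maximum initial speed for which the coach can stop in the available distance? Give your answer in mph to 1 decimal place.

Stopping distance: v·t_r + v²/(2a) = 149 with t_r = 1.2 s and a = 4.880 m/s².
So v² + 11.712 v − 1454.24 = 0.
Positive root: v = −a·t_r + √((a·t_r)² + 2a·d) = −5.856 + √(34.293 + 1454.24) = 32.7255 m/s.
32.7255 m/s ÷ 0.44704 = 73.205 mph.

Maximum speed ≈ 73.2 mph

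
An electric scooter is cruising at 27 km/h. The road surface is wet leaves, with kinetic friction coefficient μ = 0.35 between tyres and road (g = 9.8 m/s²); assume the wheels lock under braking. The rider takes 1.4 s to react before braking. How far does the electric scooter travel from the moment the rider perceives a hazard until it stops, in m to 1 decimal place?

Total stopping distance ≈ 18.7 m

27 km/h ÷ 3.6 = 7.5000 m/s.
a = μg = 0.35 × 9.8 = 3.430 m/s².
Reaction distance = v·t_r = 7.5000 × 1.4 = 10.500 m.
Braking distance = v²/(2a) = 7.5000² / (2 × 3.430) = 56.250 / 6.860 = 8.200 m.
Total = 10.500 + 8.200 = 18.700 m.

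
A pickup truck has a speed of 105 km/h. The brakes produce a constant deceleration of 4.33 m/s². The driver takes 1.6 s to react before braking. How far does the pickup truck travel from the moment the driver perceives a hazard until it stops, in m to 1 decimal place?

Total stopping distance ≈ 144.9 m

105 km/h ÷ 3.6 = 29.1667 m/s.
Reaction distance = v·t_r = 29.1667 × 1.6 = 46.667 m.
Braking distance = v²/(2a) = 29.1667² / (2 × 4.330) = 850.696 / 8.660 = 98.233 m.
Total = 46.667 + 98.233 = 144.900 m.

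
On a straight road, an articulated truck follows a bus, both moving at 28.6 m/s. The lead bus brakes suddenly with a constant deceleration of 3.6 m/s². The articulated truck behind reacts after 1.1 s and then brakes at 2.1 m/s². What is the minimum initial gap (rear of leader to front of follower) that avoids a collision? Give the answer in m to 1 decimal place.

Leader travels v²/(2a_L) = 817.960 / 7.200 = 113.606 m before stopping.
Follower covers v·t_r = 28.6000 × 1.1 = 31.460 m while reacting, then v²/(2a_F) = 817.960 / 4.200 = 194.752 m while braking, for a total of 31.460 + 194.752 = 226.212 m.
Since a_F ≤ a_L and the follower starts braking later, the follower is never slower than the leader, so the closest approach is when both have stopped.
Minimum gap = 226.212 − 113.606 = 112.606 m.

Minimum gap ≈ 112.6 m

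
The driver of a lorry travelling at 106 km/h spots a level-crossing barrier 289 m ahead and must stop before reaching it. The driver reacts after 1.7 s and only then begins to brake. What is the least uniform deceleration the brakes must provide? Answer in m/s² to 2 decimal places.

Required deceleration ≈ 1.81 m/s²

106 km/h ÷ 3.6 = 29.4444 m/s.
Distance covered during reaction = 29.4444 × 1.7 = 50.055 m.
Distance available for braking: 289 − 50.055 = 238.945 m.
v² = 2a·d ⇒ a = v²/(2d) = 29.4444² / (2 × 238.945) = 866.973 / 477.890 = 1.8142 m/s².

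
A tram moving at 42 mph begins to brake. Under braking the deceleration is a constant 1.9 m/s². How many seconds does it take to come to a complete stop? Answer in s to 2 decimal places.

42 mph × 0.44704 = 18.7757 m/s.
Braking time = v/a = 18.7757 / 1.900 = 9.882 s.

Braking time ≈ 9.88 s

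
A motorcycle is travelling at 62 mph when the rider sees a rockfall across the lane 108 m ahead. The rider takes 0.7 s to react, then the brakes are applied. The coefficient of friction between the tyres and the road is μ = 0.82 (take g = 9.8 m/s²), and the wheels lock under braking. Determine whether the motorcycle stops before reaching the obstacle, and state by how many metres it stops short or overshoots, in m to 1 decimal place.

62 mph × 0.44704 = 27.7165 m/s.
a = μg = 0.82 × 9.8 = 8.036 m/s².
Reaction distance = 27.7165 × 0.7 = 19.402 m.
Braking distance = v²/(2a) = 768.204 / 16.072 = 47.798 m.
Total stopping distance = 19.402 + 47.798 = 67.200 m, vs 108 m available — it stops with 108 − 67.200 = 40.800 m to spare.

Yes — it stops 40.8 m short of the obstacle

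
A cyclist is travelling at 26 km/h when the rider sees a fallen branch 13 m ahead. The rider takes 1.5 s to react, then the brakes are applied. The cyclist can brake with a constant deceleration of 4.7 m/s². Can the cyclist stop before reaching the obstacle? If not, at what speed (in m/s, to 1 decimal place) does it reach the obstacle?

26 km/h ÷ 3.6 = 7.2222 m/s.
Reaction distance = 7.2222 × 1.5 = 10.833 m.
Braking distance needed to stop: v²/(2a) = 52.160 / 9.400 = 5.549 m, so total needed = 10.833 + 5.549 = 16.382 m > 13 m — it cannot stop.
Distance remaining when braking begins: 13 − 10.833 = 2.167 m.
v² = v₀² − 2a·d = 52.160 − 2 × 4.700 × 2.167 = 31.790 m²/s².
v = √31.790 = 5.638 m/s.

No — it strikes the obstacle at 5.6 m/s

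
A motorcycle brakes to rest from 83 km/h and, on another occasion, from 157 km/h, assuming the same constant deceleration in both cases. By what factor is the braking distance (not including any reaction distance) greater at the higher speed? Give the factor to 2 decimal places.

Braking distance d = v²/(2a), so with a fixed, d ∝ v².
Factor = (157/83)² = 1.8916² = 3.5782.

Factor ≈ 3.58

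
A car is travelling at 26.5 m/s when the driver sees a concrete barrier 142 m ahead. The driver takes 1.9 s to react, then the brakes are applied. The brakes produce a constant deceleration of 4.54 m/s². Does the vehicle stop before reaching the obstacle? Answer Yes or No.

Reaction distance = 26.5000 × 1.9 = 50.350 m.
Braking distance = v²/(2a) = 702.250 / 9.080 = 77.340 m.
Total stopping distance = 50.350 + 77.340 = 127.690 m, vs 142 m available — it stops with 142 − 127.690 = 14.310 m to spare.

Yes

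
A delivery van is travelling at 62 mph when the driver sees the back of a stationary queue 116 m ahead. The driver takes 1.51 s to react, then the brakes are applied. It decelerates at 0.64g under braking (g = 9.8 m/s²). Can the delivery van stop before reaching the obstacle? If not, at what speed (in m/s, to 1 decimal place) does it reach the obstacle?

Yes — it stops about 12.9 m short of the obstacle, so it never reaches it

62 mph × 0.44704 = 27.7165 m/s.
a = 0.64 × 9.8 = 6.272 m/s².
Reaction distance = 27.7165 × 1.51 = 41.852 m.
Braking distance = v²/(2a) = 768.204 / 12.544 = 61.241 m.
Total stopping distance = 41.852 + 61.241 = 103.093 m, vs 116 m available — it stops with 116 − 103.093 = 12.907 m to spare.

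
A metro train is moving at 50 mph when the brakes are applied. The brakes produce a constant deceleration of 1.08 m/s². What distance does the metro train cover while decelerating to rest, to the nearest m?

Braking distance ≈ 231 m

50 mph × 0.44704 = 22.3520 m/s.
Braking distance = v²/(2a) = 22.3520² / (2 × 1.080) = 499.612 / 2.160 = 231.302 m.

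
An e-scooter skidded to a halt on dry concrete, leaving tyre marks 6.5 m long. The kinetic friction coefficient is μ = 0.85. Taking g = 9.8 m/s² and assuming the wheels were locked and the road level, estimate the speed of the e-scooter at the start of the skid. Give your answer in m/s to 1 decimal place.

Deceleration a = μg = 0.85 × 9.8 = 8.330 m/s².
v = √(2a·d) = √(2 × 8.330 × 6.5) = √108.290 = 10.4062 m/s.

Initial speed ≈ 10.4 m/s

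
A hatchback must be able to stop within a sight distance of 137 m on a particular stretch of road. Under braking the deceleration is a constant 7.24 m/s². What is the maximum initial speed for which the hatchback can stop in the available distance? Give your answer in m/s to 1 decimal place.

Maximum speed ≈ 44.5 m/s

v²/(2a) = d ⇒ v = √(2 × 7.240 × 137) = √1983.76 = 44.5394 m/s.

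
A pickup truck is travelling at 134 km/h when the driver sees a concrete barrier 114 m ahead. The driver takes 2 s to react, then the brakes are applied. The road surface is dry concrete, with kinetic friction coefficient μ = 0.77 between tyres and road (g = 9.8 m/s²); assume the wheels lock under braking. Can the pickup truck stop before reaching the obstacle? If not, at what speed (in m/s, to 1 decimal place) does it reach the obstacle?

134 km/h ÷ 3.6 = 37.2222 m/s.
a = μg = 0.77 × 9.8 = 7.546 m/s².
Reaction distance = 37.2222 × 2 = 74.444 m.
Braking distance needed to stop: v²/(2a) = 1385.492 / 15.092 = 91.803 m, so total needed = 74.444 + 91.803 = 166.247 m > 114 m — it cannot stop.
Distance remaining when braking begins: 114 − 74.444 = 39.556 m.
v² = v₀² − 2a·d = 1385.492 − 2 × 7.546 × 39.556 = 788.513 m²/s².
v = √788.513 = 28.080 m/s.

No — it strikes the obstacle at 28.1 m/s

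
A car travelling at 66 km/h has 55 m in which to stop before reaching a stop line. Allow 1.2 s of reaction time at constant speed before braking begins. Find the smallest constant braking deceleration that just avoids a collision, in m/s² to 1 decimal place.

Required deceleration ≈ 5.1 m/s²

66 km/h ÷ 3.6 = 18.3333 m/s.
Distance covered during reaction = 18.3333 × 1.2 = 22.000 m.
Distance available for braking: 55 − 22.000 = 33.000 m.
v² = 2a·d ⇒ a = v²/(2d) = 18.3333² / (2 × 33.000) = 336.110 / 66.000 = 5.0926 m/s².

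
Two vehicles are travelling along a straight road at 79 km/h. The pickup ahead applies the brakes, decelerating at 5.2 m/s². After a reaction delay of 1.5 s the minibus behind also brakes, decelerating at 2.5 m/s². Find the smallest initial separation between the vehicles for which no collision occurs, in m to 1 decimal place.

Minimum gap ≈ 82.9 m

79 km/h ÷ 3.6 = 21.9444 m/s.
Leader travels v²/(2a_L) = 481.557 / 10.400 = 46.304 m before stopping.
Follower covers v·t_r = 21.9444 × 1.5 = 32.917 m while reacting, then v²/(2a_F) = 481.557 / 5.000 = 96.311 m while braking, for a total of 32.917 + 96.311 = 129.228 m.
Since a_F ≤ a_L and the follower starts braking later, the follower is never slower than the leader, so the closest approach is when both have stopped.
Minimum gap = 129.228 − 46.304 = 82.924 m.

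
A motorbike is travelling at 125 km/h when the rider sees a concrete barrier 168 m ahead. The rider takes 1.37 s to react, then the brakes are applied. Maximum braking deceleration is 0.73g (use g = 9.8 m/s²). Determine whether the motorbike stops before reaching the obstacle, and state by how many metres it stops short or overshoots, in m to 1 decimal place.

125 km/h ÷ 3.6 = 34.7222 m/s.
a = 0.73 × 9.8 = 7.154 m/s².
Reaction distance = 34.7222 × 1.37 = 47.569 m.
Braking distance = v²/(2a) = 1205.631 / 14.308 = 84.263 m.
Total stopping distance = 47.569 + 84.263 = 131.832 m, vs 168 m available — it stops with 168 − 131.832 = 36.168 m to spare.

Yes — it stops 36.2 m short of the obstacle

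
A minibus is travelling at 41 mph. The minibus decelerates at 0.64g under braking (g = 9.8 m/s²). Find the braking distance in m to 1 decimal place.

Braking distance ≈ 26.8 m

41 mph × 0.44704 = 18.3286 m/s.
a = 0.64 × 9.8 = 6.272 m/s².
Braking distance = v²/(2a) = 18.3286² / (2 × 6.272) = 335.938 / 12.544 = 26.781 m.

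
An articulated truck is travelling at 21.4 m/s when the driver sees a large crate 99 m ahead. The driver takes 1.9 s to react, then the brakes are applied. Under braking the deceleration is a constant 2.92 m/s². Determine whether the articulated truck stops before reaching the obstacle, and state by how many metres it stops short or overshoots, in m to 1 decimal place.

No — it overshoots by 20.1 m

Reaction distance = 21.4000 × 1.9 = 40.660 m.
Braking distance = v²/(2a) = 457.960 / 5.840 = 78.418 m.
Total stopping distance = 40.660 + 78.418 = 119.078 m, vs 99 m available — it cannot stop in time and overshoots by 119.078 − 99 = 20.078 m.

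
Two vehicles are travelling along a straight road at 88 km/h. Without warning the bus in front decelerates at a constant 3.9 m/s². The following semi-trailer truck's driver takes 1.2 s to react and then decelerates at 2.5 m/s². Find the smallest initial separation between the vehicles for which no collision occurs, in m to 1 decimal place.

88 km/h ÷ 3.6 = 24.4444 m/s.
Leader travels v²/(2a_L) = 597.529 / 7.800 = 76.606 m before stopping.
Follower covers v·t_r = 24.4444 × 1.2 = 29.333 m while reacting, then v²/(2a_F) = 597.529 / 5.000 = 119.506 m while braking, for a total of 29.333 + 119.506 = 148.839 m.
Since a_F ≤ a_L and the follower starts braking later, the follower is never slower than the leader, so the closest approach is when both have stopped.
Minimum gap = 148.839 − 76.606 = 72.233 m.

Minimum gap ≈ 72.2 m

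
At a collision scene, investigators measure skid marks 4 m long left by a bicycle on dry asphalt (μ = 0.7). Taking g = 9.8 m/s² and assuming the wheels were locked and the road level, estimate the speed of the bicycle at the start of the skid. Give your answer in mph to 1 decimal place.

Deceleration a = μg = 0.7 × 9.8 = 6.860 m/s².
v = √(2a·d) = √(2 × 6.860 × 4) = √54.880 = 7.4081 m/s.
= 7.4081 ÷ 0.44704 = 16.571 mph.

Initial speed ≈ 16.6 mph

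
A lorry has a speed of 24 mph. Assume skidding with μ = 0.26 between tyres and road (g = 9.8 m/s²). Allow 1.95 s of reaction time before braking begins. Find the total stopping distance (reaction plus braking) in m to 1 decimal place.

24 mph × 0.44704 = 10.7290 m/s.
a = μg = 0.26 × 9.8 = 2.548 m/s².
Reaction distance = v·t_r = 10.7290 × 1.95 = 20.922 m.
Braking distance = v²/(2a) = 10.7290² / (2 × 2.548) = 115.111 / 5.096 = 22.589 m.
Total = 20.922 + 22.589 = 43.511 m.

Total stopping distance ≈ 43.5 m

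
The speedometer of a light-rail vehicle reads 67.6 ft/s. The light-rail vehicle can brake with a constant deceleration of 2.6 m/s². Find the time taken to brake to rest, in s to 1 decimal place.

67.6 ft/s × 0.3048 = 20.6045 m/s.
Braking time = v/a = 20.6045 / 2.600 = 7.925 s.

Braking time ≈ 7.9 s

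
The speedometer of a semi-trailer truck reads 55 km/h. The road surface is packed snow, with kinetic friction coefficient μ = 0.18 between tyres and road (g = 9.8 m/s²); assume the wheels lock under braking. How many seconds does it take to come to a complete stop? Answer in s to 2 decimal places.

55 km/h ÷ 3.6 = 15.2778 m/s.
a = μg = 0.18 × 9.8 = 1.764 m/s².
Braking time = v/a = 15.2778 / 1.764 = 8.661 s.

Braking time ≈ 8.66 s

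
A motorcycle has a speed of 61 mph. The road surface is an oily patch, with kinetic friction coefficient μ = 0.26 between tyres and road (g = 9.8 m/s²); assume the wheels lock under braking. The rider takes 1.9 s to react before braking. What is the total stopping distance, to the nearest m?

61 mph × 0.44704 = 27.2694 m/s.
a = μg = 0.26 × 9.8 = 2.548 m/s².
Reaction distance = v·t_r = 27.2694 × 1.9 = 51.812 m.
Braking distance = v²/(2a) = 27.2694² / (2 × 2.548) = 743.620 / 5.096 = 145.922 m.
Total = 51.812 + 145.922 = 197.734 m.

Total stopping distance ≈ 198 m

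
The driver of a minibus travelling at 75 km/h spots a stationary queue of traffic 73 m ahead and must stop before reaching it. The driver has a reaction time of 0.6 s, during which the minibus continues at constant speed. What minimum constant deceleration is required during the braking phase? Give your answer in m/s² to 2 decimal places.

Required deceleration ≈ 3.59 m/s²

75 km/h ÷ 3.6 = 20.8333 m/s.
Distance covered during reaction = 20.8333 × 0.6 = 12.500 m.
Distance available for braking: 73 − 12.500 = 60.500 m.
v² = 2a·d ⇒ a = v²/(2d) = 20.8333² / (2 × 60.500) = 434.026 / 121.000 = 3.5870 m/s².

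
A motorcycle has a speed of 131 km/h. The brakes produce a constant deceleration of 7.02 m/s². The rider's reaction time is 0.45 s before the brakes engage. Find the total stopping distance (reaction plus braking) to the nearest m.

131 km/h ÷ 3.6 = 36.3889 m/s.
Reaction distance = v·t_r = 36.3889 × 0.45 = 16.375 m.
Braking distance = v²/(2a) = 36.3889² / (2 × 7.020) = 1324.152 / 14.040 = 94.313 m.
Total = 16.375 + 94.313 = 110.688 m.

Total stopping distance ≈ 111 m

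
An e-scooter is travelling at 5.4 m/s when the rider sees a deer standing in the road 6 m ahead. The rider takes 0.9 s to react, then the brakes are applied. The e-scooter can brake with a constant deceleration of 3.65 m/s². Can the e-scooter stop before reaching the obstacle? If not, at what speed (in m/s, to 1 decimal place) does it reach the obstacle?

Reaction distance = 5.4000 × 0.9 = 4.860 m.
Braking distance needed to stop: v²/(2a) = 29.160 / 7.300 = 3.995 m, so total needed = 4.860 + 3.995 = 8.855 m > 6 m — it cannot stop.
Distance remaining when braking begins: 6 − 4.860 = 1.140 m.
v² = v₀² − 2a·d = 29.160 − 2 × 3.650 × 1.140 = 20.838 m²/s².
v = √20.838 = 4.565 m/s.

No — it strikes the obstacle at 4.6 m/s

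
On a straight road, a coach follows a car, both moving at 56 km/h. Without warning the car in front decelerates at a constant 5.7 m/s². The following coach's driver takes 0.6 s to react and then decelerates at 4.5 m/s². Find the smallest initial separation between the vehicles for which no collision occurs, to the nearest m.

56 km/h ÷ 3.6 = 15.5556 m/s.
Leader travels v²/(2a_L) = 241.977 / 11.400 = 21.226 m before stopping.
Follower covers v·t_r = 15.5556 × 0.6 = 9.333 m while reacting, then v²/(2a_F) = 241.977 / 9.000 = 26.886 m while braking, for a total of 9.333 + 26.886 = 36.219 m.
Since a_F ≤ a_L and the follower starts braking later, the follower is never slower than the leader, so the closest approach is when both have stopped.
Minimum gap = 36.219 − 21.226 = 14.993 m.

Minimum gap ≈ 15 m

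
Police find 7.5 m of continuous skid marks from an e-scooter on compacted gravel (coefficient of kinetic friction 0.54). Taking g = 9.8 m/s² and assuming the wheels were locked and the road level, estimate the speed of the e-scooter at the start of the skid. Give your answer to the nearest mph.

Deceleration a = μg = 0.54 × 9.8 = 5.292 m/s².
v = √(2a·d) = √(2 × 5.292 × 7.5) = √79.380 = 8.9095 m/s.
= 8.9095 ÷ 0.44704 = 19.930 mph.

Initial speed ≈ 20 mph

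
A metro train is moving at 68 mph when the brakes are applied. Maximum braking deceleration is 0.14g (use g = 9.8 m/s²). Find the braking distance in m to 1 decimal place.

Braking distance ≈ 336.8 m

68 mph × 0.44704 = 30.3987 m/s.
a = 0.14 × 9.8 = 1.372 m/s².
Braking distance = v²/(2a) = 30.3987² / (2 × 1.372) = 924.081 / 2.744 = 336.764 m.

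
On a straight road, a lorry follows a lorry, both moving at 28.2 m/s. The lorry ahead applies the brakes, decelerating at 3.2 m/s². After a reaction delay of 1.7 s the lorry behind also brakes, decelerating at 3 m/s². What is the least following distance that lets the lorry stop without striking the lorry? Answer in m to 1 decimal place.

Leader travels v²/(2a_L) = 795.240 / 6.400 = 124.256 m before stopping.
Follower covers v·t_r = 28.2000 × 1.7 = 47.940 m while reacting, then v²/(2a_F) = 795.240 / 6.000 = 132.540 m while braking, for a total of 47.940 + 132.540 = 180.480 m.
Since a_F ≤ a_L and the follower starts braking later, the follower is never slower than the leader, so the closest approach is when both have stopped.
Minimum gap = 180.480 − 124.256 = 56.224 m.

Minimum gap ≈ 56.2 m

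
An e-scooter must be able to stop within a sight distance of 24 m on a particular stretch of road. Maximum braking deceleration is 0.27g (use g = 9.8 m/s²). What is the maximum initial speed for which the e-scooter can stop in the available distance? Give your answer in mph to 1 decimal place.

Maximum speed ≈ 25.2 mph

a = 0.27 × 9.8 = 2.646 m/s².
v²/(2a) = d ⇒ v = √(2 × 2.646 × 24) = √127.01 = 11.2699 m/s.
11.2699 m/s ÷ 0.44704 = 25.210 mph.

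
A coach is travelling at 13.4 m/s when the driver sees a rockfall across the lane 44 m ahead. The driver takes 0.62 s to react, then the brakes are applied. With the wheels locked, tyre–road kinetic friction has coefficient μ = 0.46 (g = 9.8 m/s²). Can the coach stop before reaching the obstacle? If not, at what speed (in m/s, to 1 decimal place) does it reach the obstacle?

Yes — it stops about 15.8 m short of the obstacle, so it never reaches it

a = μg = 0.46 × 9.8 = 4.508 m/s².
Reaction distance = 13.4000 × 0.62 = 8.308 m.
Braking distance = v²/(2a) = 179.560 / 9.016 = 19.916 m.
Total stopping distance = 8.308 + 19.916 = 28.224 m, vs 44 m available — it stops with 44 − 28.224 = 15.776 m to spare.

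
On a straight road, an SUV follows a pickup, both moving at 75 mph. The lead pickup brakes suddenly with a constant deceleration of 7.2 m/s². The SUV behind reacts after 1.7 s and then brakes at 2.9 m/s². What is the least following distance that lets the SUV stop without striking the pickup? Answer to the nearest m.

75 mph × 0.44704 = 33.5280 m/s.
Leader travels v²/(2a_L) = 1124.127 / 14.400 = 78.064 m before stopping.
Follower covers v·t_r = 33.5280 × 1.7 = 56.998 m while reacting, then v²/(2a_F) = 1124.127 / 5.800 = 193.815 m while braking, for a total of 56.998 + 193.815 = 250.813 m.
Since a_F ≤ a_L and the follower starts braking later, the follower is never slower than the leader, so the closest approach is when both have stopped.
Minimum gap = 250.813 − 78.064 = 172.749 m.

Minimum gap ≈ 173 m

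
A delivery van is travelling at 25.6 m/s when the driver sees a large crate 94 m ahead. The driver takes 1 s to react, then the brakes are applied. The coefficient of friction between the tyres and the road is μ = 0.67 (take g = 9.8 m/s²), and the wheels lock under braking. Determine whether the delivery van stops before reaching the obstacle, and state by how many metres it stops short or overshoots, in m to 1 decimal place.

Yes — it stops 18.5 m short of the obstacle

a = μg = 0.67 × 9.8 = 6.566 m/s².
Reaction distance = 25.6000 × 1 = 25.600 m.
Braking distance = v²/(2a) = 655.360 / 13.132 = 49.906 m.
Total stopping distance = 25.600 + 49.906 = 75.506 m, vs 94 m available — it stops with 94 − 75.506 = 18.494 m to spare.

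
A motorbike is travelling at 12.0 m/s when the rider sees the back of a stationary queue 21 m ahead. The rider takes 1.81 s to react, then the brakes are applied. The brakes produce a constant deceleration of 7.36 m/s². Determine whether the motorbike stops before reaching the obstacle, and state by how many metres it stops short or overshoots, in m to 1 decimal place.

Reaction distance = 12.0000 × 1.81 = 21.720 m.
Braking distance = v²/(2a) = 144.000 / 14.720 = 9.783 m.
Total stopping distance = 21.720 + 9.783 = 31.503 m, vs 21 m available — it cannot stop in time and overshoots by 31.503 − 21 = 10.503 m.

No — it overshoots by 10.5 m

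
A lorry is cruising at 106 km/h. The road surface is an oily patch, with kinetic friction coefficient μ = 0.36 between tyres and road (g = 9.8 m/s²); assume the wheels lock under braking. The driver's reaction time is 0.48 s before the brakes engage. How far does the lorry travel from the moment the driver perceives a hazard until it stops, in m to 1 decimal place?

Total stopping distance ≈ 137.0 m

106 km/h ÷ 3.6 = 29.4444 m/s.
a = μg = 0.36 × 9.8 = 3.528 m/s².
Reaction distance = v·t_r = 29.4444 × 0.48 = 14.133 m.
Braking distance = v²/(2a) = 29.4444² / (2 × 3.528) = 866.973 / 7.056 = 122.870 m.
Total = 14.133 + 122.870 = 137.003 m.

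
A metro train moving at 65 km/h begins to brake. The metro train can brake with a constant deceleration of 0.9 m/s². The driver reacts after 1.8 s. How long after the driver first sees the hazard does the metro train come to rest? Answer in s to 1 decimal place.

65 km/h ÷ 3.6 = 18.0556 m/s.
Braking time = v/a = 18.0556 / 0.900 = 20.062 s.
Total = 1.8 + 20.062 = 21.862 s.

Total time ≈ 21.9 s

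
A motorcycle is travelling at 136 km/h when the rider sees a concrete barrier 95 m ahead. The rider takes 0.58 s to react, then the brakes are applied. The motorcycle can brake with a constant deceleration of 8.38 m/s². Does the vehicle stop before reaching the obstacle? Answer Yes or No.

No

136 km/h ÷ 3.6 = 37.7778 m/s.
Reaction distance = 37.7778 × 0.58 = 21.911 m.
Braking distance = v²/(2a) = 1427.162 / 16.760 = 85.153 m.
Total stopping distance = 21.911 + 85.153 = 107.064 m, vs 95 m available — it cannot stop in time and overshoots by 107.064 − 95 = 12.064 m.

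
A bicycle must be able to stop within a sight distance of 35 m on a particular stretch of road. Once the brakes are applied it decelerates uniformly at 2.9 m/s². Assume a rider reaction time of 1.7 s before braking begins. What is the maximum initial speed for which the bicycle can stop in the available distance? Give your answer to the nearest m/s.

Stopping distance: v·t_r + v²/(2a) = 35 with t_r = 1.7 s and a = 2.900 m/s².
So v² + 9.860 v − 203.00 = 0.
Positive root: v = −a·t_r + √((a·t_r)² + 2a·d) = −4.930 + √(24.305 + 203.00) = 10.1466 m/s.

Maximum speed ≈ 10 m/s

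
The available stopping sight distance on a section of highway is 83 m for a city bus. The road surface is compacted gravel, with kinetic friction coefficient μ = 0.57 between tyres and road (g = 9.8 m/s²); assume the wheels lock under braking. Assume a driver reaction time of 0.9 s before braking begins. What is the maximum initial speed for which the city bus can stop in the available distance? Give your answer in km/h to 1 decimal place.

Maximum speed ≈ 93.0 km/h

a = μg = 0.57 × 9.8 = 5.586 m/s².
Stopping distance: v·t_r + v²/(2a) = 83 with t_r = 0.9 s and a = 5.586 m/s².
So v² + 10.055 v − 927.28 = 0.
Positive root: v = −a·t_r + √((a·t_r)² + 2a·d) = −5.027 + √(25.271 + 927.28) = 25.8364 m/s.
25.8364 m/s × 3.6 = 93.011 km/h.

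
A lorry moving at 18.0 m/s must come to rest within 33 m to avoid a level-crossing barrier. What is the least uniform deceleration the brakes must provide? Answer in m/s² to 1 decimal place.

Required deceleration ≈ 4.9 m/s²

v² = 2a·d ⇒ a = v²/(2d) = 18.0000² / (2 × 33.000) = 324.000 / 66.000 = 4.9091 m/s².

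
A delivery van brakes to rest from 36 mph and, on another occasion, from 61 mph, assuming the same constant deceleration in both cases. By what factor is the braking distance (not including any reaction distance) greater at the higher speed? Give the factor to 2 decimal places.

Braking distance d = v²/(2a), so with a fixed, d ∝ v².
Factor = (61/36)² = 1.6944² = 2.8710.

Factor ≈ 2.87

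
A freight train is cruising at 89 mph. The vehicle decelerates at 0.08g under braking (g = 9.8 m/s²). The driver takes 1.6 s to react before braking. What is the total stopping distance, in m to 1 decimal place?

Total stopping distance ≈ 1073.2 m

89 mph × 0.44704 = 39.7866 m/s.
a = 0.08 × 9.8 = 0.784 m/s².
Reaction distance = v·t_r = 39.7866 × 1.6 = 63.659 m.
Braking distance = v²/(2a) = 39.7866² / (2 × 0.784) = 1582.974 / 1.568 = 1009.550 m.
Total = 63.659 + 1009.550 = 1073.209 m.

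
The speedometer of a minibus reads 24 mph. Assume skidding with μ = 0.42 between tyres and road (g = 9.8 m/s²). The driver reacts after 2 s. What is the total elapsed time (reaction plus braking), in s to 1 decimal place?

Total time ≈ 4.6 s

24 mph × 0.44704 = 10.7290 m/s.
a = μg = 0.42 × 9.8 = 4.116 m/s².
Braking time = v/a = 10.7290 / 4.116 = 2.607 s.
Total = 2 + 2.607 = 4.607 s.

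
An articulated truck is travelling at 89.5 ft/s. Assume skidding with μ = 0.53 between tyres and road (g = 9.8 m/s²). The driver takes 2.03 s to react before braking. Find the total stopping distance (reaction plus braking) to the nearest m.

Total stopping distance ≈ 127 m

89.5 ft/s × 0.3048 = 27.2796 m/s.
a = μg = 0.53 × 9.8 = 5.194 m/s².
Reaction distance = v·t_r = 27.2796 × 2.03 = 55.378 m.
Braking distance = v²/(2a) = 27.2796² / (2 × 5.194) = 744.177 / 10.388 = 71.638 m.
Total = 55.378 + 71.638 = 127.016 m.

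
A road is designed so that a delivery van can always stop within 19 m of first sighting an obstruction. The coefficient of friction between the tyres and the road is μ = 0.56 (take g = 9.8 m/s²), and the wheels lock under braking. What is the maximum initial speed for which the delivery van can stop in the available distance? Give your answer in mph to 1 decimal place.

a = μg = 0.56 × 9.8 = 5.488 m/s².
v²/(2a) = d ⇒ v = √(2 × 5.488 × 19) = √208.54 = 14.4409 m/s.
14.4409 m/s ÷ 0.44704 = 32.303 mph.

Maximum speed ≈ 32.3 mph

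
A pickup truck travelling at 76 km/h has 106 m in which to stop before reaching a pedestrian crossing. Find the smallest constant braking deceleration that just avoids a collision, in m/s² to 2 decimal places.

76 km/h ÷ 3.6 = 21.1111 m/s.
v² = 2a·d ⇒ a = v²/(2d) = 21.1111² / (2 × 106.000) = 445.679 / 212.000 = 2.1023 m/s².

Required deceleration ≈ 2.10 m/s²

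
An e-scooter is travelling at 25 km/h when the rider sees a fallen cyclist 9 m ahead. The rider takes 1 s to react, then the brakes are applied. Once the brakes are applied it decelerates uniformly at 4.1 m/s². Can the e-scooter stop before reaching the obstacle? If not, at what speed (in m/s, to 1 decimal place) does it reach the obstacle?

No — it strikes the obstacle at 5.6 m/s

25 km/h ÷ 3.6 = 6.9444 m/s.
Reaction distance = 6.9444 × 1 = 6.944 m.
Braking distance needed to stop: v²/(2a) = 48.225 / 8.200 = 5.881 m, so total needed = 6.944 + 5.881 = 12.825 m > 9 m — it cannot stop.
Distance remaining when braking begins: 9 − 6.944 = 2.056 m.
v² = v₀² − 2a·d = 48.225 − 2 × 4.100 × 2.056 = 31.366 m²/s².
v = √31.366 = 5.601 m/s.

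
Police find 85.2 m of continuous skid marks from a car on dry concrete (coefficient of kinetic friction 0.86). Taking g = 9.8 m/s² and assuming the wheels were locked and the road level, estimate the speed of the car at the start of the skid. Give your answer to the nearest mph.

Deceleration a = μg = 0.86 × 9.8 = 8.428 m/s².
v = √(2a·d) = √(2 × 8.428 × 85.2) = √1436.131 = 37.8963 m/s.
= 37.8963 ÷ 0.44704 = 84.772 mph.

Initial speed ≈ 85 mph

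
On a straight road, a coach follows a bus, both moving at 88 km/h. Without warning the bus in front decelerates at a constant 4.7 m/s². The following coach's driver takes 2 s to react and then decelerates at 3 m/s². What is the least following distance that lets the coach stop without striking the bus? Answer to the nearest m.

88 km/h ÷ 3.6 = 24.4444 m/s.
Leader travels v²/(2a_L) = 597.529 / 9.400 = 63.567 m before stopping.
Follower covers v·t_r = 24.4444 × 2 = 48.889 m while reacting, then v²/(2a_F) = 597.529 / 6.000 = 99.588 m while braking, for a total of 48.889 + 99.588 = 148.477 m.
Since a_F ≤ a_L and the follower starts braking later, the follower is never slower than the leader, so the closest approach is when both have stopped.
Minimum gap = 148.477 − 63.567 = 84.910 m.

Minimum gap ≈ 85 m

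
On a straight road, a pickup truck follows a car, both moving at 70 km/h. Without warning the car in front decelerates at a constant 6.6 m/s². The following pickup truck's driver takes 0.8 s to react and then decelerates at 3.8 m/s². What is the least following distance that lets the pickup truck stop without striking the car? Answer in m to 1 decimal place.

Minimum gap ≈ 36.7 m

70 km/h ÷ 3.6 = 19.4444 m/s.
Leader travels v²/(2a_L) = 378.085 / 13.200 = 28.643 m before stopping.
Follower covers v·t_r = 19.4444 × 0.8 = 15.556 m while reacting, then v²/(2a_F) = 378.085 / 7.600 = 49.748 m while braking, for a total of 15.556 + 49.748 = 65.304 m.
Since a_F ≤ a_L and the follower starts braking later, the follower is never slower than the leader, so the closest approach is when both have stopped.
Minimum gap = 65.304 − 28.643 = 36.661 m.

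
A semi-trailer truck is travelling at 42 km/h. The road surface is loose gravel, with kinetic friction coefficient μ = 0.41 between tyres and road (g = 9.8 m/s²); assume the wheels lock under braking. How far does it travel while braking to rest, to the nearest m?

42 km/h ÷ 3.6 = 11.6667 m/s.
a = μg = 0.41 × 9.8 = 4.018 m/s².
Braking distance = v²/(2a) = 11.6667² / (2 × 4.018) = 136.112 / 8.036 = 16.938 m.

Braking distance ≈ 17 m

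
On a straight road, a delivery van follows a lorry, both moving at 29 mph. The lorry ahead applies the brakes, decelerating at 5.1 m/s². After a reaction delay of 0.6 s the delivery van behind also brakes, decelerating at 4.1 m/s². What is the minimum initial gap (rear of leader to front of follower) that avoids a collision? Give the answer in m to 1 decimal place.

29 mph × 0.44704 = 12.9642 m/s.
Leader travels v²/(2a_L) = 168.070 / 10.200 = 16.477 m before stopping.
Follower covers v·t_r = 12.9642 × 0.6 = 7.779 m while reacting, then v²/(2a_F) = 168.070 / 8.200 = 20.496 m while braking, for a total of 7.779 + 20.496 = 28.275 m.
Since a_F ≤ a_L and the follower starts braking later, the follower is never slower than the leader, so the closest approach is when both have stopped.
Minimum gap = 28.275 − 16.477 = 11.798 m.

Minimum gap ≈ 11.8 m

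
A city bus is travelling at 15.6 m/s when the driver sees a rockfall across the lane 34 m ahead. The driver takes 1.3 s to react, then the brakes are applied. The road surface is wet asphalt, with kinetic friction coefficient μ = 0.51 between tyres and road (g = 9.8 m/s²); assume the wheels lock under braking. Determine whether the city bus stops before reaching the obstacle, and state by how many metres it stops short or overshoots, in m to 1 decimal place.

a = μg = 0.51 × 9.8 = 4.998 m/s².
Reaction distance = 15.6000 × 1.3 = 20.280 m.
Braking distance = v²/(2a) = 243.360 / 9.996 = 24.346 m.
Total stopping distance = 20.280 + 24.346 = 44.626 m, vs 34 m available — it cannot stop in time and overshoots by 44.626 − 34 = 10.626 m.

No — it overshoots by 10.6 m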